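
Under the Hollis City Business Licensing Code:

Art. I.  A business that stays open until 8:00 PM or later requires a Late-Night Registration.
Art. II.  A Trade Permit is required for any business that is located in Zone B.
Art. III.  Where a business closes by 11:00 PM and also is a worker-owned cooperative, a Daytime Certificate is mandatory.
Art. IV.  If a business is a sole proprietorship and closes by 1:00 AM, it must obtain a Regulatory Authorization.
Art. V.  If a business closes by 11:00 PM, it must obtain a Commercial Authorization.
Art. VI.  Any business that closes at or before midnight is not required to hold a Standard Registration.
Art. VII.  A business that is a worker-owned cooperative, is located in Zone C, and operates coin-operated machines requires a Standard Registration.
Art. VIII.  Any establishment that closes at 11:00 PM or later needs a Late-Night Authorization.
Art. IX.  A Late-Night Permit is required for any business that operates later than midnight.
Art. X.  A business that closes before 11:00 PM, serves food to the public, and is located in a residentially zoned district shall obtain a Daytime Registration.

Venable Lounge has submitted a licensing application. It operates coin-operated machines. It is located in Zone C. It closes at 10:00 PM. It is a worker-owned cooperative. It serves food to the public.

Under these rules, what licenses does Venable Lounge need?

Commercial Authorization, Daytime Certificate, Late-Night Registration

Art. I. closes 10:00 PM, after 8:00 PM → Late-Night Registration required.
Art. II. is located in Zone C (not: is located in Zone B) → Trade Permit not required.
Art. III. closes 10:00 PM, at/before 11:00 PM; is a worker-owned cooperative → Daytime Certificate required.
Art. IV. is a worker-owned cooperative (not: is a sole proprietorship); closes 10:00 PM, at/before 1:00 AM → Regulatory Authorization not required.
Art. V. closes 10:00 PM, at/before 11:00 PM → Commercial Authorization required.
Art. VI. closes 10:00 PM, at/before midnight → exempt from Standard Registration.
Art. VII. is a worker-owned cooperative; is located in Zone C; operates coin-operated machines → Standard Registration required.
Art. VIII. closes 10:00 PM, at/before 11:00 PM → Late-Night Authorization not required.
Art. IX. closes 10:00 PM, at/before midnight → Late-Night Permit not required.
Art. X. closes 10:00 PM, at/before 11:00 PM; serves food to the public; is located in Zone C (not: is located in a residentially zoned district) → Daytime Registration not required.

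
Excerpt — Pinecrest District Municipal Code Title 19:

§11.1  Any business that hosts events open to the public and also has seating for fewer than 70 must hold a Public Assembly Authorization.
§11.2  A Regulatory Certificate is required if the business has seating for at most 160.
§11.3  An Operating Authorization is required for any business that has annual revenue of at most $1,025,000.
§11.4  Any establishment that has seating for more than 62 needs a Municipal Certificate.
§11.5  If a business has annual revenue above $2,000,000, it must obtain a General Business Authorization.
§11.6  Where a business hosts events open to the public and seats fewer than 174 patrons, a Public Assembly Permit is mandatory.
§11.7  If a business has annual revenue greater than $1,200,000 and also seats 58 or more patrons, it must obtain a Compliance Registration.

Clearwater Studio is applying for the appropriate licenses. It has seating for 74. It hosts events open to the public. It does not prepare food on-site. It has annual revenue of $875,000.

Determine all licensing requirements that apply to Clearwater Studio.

§11.1 hosts events open to the public; seating 74 ≥ 70 → Public Assembly Authorization not required.
§11.2 seating 74 ≤ 160 → Regulatory Certificate required.
§11.3 revenue $875,000 ≤ $1,025,000 → Operating Authorization required.
§11.4 seating 74 > 62 → Municipal Certificate required.
§11.5 revenue $875,000 ≤ $2,000,000 → General Business Authorization not required.
§11.6 hosts events open to the public; seating 74 < 174 → Public Assembly Permit required.
§11.7 revenue $875,000 ≤ $1,200,000; seating 74 ≥ 58 → Compliance Registration not required.

Municipal Certificate, Operating Authorization, Public Assembly Permit, Regulatory Certificate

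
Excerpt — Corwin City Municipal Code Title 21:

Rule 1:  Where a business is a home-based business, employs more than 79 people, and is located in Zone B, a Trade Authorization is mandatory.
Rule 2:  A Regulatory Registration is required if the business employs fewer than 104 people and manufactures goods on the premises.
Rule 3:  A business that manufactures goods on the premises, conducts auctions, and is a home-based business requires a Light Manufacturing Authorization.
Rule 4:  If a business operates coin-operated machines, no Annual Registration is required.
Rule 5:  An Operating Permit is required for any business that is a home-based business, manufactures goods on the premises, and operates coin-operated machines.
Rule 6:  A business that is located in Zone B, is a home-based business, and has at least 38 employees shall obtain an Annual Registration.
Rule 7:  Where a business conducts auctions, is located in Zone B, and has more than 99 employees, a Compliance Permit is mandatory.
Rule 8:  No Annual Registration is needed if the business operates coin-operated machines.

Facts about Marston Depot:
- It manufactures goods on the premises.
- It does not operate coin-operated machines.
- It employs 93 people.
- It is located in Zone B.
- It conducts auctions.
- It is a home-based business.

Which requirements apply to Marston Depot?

Annual Registration, Light Manufacturing Authorization, Regulatory Registration, Trade Authorization

Rule 1: is a home-based business; employees 93 > 79; is located in Zone B → Trade Authorization required.
Rule 2: employees 93 < 104; manufactures goods on the premises → Regulatory Registration required.
Rule 3: manufactures goods on the premises; conducts auctions; is a home-based business → Light Manufacturing Authorization required.
Rule 4: does not operate coin-operated machines → Annual Registration exemption does not apply.
Rule 5: is a home-based business; manufactures goods on the premises; does not operate coin-operated machines → Operating Permit not required.
Rule 6: is located in Zone B; is a home-based business; employees 93 ≥ 38 → Annual Registration required.
Rule 7: conducts auctions; is located in Zone B; employees 93 ≤ 99 → Compliance Permit not required.
Rule 8: does not operate coin-operated machines → Annual Registration exemption does not apply.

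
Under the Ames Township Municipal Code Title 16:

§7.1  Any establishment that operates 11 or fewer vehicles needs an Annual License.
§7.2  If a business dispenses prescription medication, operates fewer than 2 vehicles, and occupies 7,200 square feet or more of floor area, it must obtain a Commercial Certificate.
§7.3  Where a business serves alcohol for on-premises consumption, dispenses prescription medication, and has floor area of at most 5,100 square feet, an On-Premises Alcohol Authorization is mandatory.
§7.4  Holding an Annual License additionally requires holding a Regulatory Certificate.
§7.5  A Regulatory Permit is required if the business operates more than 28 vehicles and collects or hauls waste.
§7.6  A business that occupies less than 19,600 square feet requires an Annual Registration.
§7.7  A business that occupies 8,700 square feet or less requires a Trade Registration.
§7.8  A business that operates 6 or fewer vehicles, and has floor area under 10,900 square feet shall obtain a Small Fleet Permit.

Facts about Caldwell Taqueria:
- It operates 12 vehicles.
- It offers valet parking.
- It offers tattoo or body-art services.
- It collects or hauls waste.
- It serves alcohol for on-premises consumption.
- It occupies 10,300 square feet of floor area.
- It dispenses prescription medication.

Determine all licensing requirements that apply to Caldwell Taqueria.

Annual Registration

§7.1 vehicles 12 > 11 → Annual License not required.
§7.2 dispenses prescription medication; vehicles 12 ≥ 2; floor area 10,300 square feet ≥ 7,200 square feet → Commercial Certificate not required.
§7.3 serves alcohol for on-premises consumption; dispenses prescription medication; floor area 10,300 square feet > 5,100 square feet → On-Premises Alcohol Authorization not required.
§7.4 Annual License is not required → no effect.
§7.5 vehicles 12 ≤ 28; collects or hauls waste → Regulatory Permit not required.
§7.6 floor area 10,300 square feet < 19,600 square feet → Annual Registration required.
§7.7 floor area 10,300 square feet > 8,700 square feet → Trade Registration not required.
§7.8 vehicles 12 > 6; floor area 10,300 square feet < 10,900 square feet → Small Fleet Permit not required.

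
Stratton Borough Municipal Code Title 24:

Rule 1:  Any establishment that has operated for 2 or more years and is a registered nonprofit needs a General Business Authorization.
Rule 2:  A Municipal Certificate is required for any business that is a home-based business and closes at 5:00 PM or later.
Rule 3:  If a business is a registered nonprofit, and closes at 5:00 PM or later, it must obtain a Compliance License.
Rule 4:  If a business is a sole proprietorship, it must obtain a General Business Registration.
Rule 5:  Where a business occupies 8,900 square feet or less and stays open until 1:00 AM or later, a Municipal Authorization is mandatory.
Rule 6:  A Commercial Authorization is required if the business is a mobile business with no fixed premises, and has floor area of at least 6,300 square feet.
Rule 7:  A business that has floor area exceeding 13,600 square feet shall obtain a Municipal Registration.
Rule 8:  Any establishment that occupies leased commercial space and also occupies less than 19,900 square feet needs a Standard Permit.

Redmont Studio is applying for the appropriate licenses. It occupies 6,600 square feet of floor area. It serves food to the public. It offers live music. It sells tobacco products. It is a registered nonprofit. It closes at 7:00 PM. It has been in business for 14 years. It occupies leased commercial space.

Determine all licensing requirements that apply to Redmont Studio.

Rule 1: years in business 14 ≥ 2; is a registered nonprofit → General Business Authorization required.
Rule 2: occupies leased commercial space (not: is a home-based business); closes 7:00 PM, after 5:00 PM → Municipal Certificate not required.
Rule 3: is a registered nonprofit; closes 7:00 PM, after 5:00 PM → Compliance License required.
Rule 4: is a registered nonprofit (not: is a sole proprietorship) → General Business Registration not required.
Rule 5: floor area 6,600 square feet ≤ 8,900 square feet; closes 7:00 PM, at/before 1:00 AM → Municipal Authorization not required.
Rule 6: occupies leased commercial space (not: is a mobile business with no fixed premises); floor area 6,600 square feet ≥ 6,300 square feet → Commercial Authorization not required.
Rule 7: floor area 6,600 square feet ≤ 13,600 square feet → Municipal Registration not required.
Rule 8: occupies leased commercial space; floor area 6,600 square feet < 19,900 square feet → Standard Permit required.

Compliance License, General Business Authorization, Standard Permit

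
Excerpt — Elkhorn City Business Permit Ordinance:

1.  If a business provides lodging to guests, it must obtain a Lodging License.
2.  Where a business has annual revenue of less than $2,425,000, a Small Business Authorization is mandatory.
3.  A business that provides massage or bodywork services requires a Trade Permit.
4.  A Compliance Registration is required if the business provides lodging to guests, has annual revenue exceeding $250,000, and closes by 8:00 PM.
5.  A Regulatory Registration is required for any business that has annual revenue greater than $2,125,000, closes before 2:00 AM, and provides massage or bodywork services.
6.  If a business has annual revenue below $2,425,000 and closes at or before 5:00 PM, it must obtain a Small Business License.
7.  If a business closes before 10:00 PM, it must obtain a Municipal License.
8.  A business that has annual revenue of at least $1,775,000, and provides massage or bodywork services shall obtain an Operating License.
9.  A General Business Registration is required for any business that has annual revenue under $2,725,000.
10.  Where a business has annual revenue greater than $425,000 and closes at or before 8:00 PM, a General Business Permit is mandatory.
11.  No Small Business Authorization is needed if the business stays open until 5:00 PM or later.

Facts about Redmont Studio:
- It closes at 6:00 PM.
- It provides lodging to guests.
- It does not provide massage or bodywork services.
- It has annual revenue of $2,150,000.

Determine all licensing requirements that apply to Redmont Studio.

Compliance Registration, General Business Permit, General Business Registration, Lodging License, Municipal License

1. provides lodging to guests → Lodging License required.
2. revenue $2,150,000 < $2,425,000 → Small Business Authorization required.
3. does not provide massage or bodywork services → Trade Permit not required.
4. provides lodging to guests; revenue $2,150,000 > $250,000; closes 6:00 PM, at/before 8:00 PM → Compliance Registration required.
5. revenue $2,150,000 > $2,125,000; closes 6:00 PM, at/before 2:00 AM; does not provide massage or bodywork services → Regulatory Registration not required.
6. revenue $2,150,000 < $2,425,000; closes 6:00 PM, after 5:00 PM → Small Business License not required.
7. closes 6:00 PM, at/before 10:00 PM → Municipal License required.
8. revenue $2,150,000 ≥ $1,775,000; does not provide massage or bodywork services → Operating License not required.
9. revenue $2,150,000 < $2,725,000 → General Business Registration required.
10. revenue $2,150,000 > $425,000; closes 6:00 PM, at/before 8:00 PM → General Business Permit required.
11. closes 6:00 PM, after 5:00 PM → exempt from Small Business Authorization.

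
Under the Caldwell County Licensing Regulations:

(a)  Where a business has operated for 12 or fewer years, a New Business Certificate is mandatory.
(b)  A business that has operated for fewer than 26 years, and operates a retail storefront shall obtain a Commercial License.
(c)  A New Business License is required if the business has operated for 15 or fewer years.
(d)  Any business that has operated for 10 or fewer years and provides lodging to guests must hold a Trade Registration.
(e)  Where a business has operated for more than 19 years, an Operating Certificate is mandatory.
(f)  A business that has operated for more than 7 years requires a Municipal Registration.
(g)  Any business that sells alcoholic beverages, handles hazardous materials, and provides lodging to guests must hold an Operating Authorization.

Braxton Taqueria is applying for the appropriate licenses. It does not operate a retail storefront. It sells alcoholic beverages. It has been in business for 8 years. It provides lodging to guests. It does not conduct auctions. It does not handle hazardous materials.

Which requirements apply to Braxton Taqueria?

Municipal Registration, New Business Certificate, New Business License, Trade Registration

(a) years in business 8 ≤ 12 → New Business Certificate required.
(b) years in business 8 < 26; does not operate a retail storefront → Commercial License not required.
(c) years in business 8 ≤ 15 → New Business License required.
(d) years in business 8 ≤ 10; provides lodging to guests → Trade Registration required.
(e) years in business 8 ≤ 19 → Operating Certificate not required.
(f) years in business 8 > 7 → Municipal Registration required.
(g) sells alcoholic beverages; does not handle hazardous materials; provides lodging to guests → Operating Authorization not required.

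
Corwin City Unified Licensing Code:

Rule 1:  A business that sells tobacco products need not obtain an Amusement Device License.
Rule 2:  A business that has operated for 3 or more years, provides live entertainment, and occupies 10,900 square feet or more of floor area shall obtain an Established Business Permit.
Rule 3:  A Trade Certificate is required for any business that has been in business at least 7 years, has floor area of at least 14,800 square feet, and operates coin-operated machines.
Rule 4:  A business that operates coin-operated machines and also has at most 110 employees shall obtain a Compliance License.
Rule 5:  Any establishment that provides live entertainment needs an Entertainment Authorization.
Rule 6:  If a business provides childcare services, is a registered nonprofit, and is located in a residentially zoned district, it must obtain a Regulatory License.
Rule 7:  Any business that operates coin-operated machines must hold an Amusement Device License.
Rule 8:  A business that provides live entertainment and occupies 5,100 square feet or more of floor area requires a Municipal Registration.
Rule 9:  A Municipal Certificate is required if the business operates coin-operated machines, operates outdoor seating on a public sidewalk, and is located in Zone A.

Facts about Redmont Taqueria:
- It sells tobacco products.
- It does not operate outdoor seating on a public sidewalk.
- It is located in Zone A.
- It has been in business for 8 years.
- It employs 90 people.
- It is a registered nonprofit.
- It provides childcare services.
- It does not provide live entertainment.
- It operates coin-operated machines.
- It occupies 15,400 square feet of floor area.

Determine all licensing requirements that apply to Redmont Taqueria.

Rule 1: sells tobacco products → exempt from Amusement Device License.
Rule 2: years in business 8 ≥ 3; does not provide live entertainment; floor area 15,400 square feet ≥ 10,900 square feet → Established Business Permit not required.
Rule 3: years in business 8 ≥ 7; floor area 15,400 square feet ≥ 14,800 square feet; operates coin-operated machines → Trade Certificate required.
Rule 4: operates coin-operated machines; employees 90 ≤ 110 → Compliance License required.
Rule 5: does not provide live entertainment → Entertainment Authorization not required.
Rule 6: provides childcare services; is a registered nonprofit; is located in Zone A (not: is located in a residentially zoned district) → Regulatory License not required.
Rule 7: operates coin-operated machines → Amusement Device License required.
Rule 8: does not provide live entertainment; floor area 15,400 square feet ≥ 5,100 square feet → Municipal Registration not required.
Rule 9: operates coin-operated machines; does not operate outdoor seating on a public sidewalk; is located in Zone A → Municipal Certificate not required.

Compliance License, Trade Certificate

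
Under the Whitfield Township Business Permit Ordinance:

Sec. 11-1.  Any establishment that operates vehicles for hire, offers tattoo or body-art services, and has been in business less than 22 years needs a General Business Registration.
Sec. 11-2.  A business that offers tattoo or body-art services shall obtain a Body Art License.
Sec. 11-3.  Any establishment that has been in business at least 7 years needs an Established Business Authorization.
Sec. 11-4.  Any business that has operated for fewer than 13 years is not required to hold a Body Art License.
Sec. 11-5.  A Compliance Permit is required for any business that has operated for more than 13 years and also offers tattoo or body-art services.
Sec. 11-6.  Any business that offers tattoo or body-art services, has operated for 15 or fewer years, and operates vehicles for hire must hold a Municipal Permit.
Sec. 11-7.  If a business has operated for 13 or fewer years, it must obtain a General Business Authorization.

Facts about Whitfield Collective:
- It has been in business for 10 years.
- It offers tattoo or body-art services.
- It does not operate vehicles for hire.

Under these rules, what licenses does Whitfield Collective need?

Established Business Authorization, General Business Authorization

Sec. 11-1. does not operate vehicles for hire; offers tattoo or body-art services; years in business 10 < 22 → General Business Registration not required.
Sec. 11-2. offers tattoo or body-art services → Body Art License required.
Sec. 11-3. years in business 10 ≥ 7 → Established Business Authorization required.
Sec. 11-4. years in business 10 < 13 → exempt from Body Art License.
Sec. 11-5. years in business 10 ≤ 13; offers tattoo or body-art services → Compliance Permit not required.
Sec. 11-6. offers tattoo or body-art services; years in business 10 ≤ 15; does not operate vehicles for hire → Municipal Permit not required.
Sec. 11-7. years in business 10 ≤ 13 → General Business Authorization required.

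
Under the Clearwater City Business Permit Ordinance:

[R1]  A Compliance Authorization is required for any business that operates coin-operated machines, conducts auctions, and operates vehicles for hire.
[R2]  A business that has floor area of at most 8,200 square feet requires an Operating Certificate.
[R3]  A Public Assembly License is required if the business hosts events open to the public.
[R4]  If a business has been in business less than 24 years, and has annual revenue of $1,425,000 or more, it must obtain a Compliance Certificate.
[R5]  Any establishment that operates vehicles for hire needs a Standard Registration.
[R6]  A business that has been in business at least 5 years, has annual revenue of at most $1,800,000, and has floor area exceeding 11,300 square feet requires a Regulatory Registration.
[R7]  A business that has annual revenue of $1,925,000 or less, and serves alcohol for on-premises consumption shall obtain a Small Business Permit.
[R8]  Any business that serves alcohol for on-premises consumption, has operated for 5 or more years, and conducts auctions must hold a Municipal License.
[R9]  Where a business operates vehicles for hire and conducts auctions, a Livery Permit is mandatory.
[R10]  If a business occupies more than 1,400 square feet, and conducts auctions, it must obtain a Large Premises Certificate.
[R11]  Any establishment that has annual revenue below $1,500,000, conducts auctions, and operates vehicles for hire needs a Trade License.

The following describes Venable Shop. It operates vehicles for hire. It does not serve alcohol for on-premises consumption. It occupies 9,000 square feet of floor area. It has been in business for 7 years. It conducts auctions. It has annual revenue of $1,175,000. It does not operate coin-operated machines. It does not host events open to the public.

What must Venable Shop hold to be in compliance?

[R1] does not operate coin-operated machines; conducts auctions; operates vehicles for hire → Compliance Authorization not required.
[R2] floor area 9,000 square feet > 8,200 square feet → Operating Certificate not required.
[R3] does not host events open to the public → Public Assembly License not required.
[R4] years in business 7 < 24; revenue $1,175,000 < $1,425,000 → Compliance Certificate not required.
[R5] operates vehicles for hire → Standard Registration required.
[R6] years in business 7 ≥ 5; revenue $1,175,000 ≤ $1,800,000; floor area 9,000 square feet ≤ 11,300 square feet → Regulatory Registration not required.
[R7] revenue $1,175,000 ≤ $1,925,000; does not serve alcohol for on-premises consumption → Small Business Permit not required.
[R8] does not serve alcohol for on-premises consumption; years in business 7 ≥ 5; conducts auctions → Municipal License not required.
[R9] operates vehicles for hire; conducts auctions → Livery Permit required.
[R10] floor area 9,000 square feet > 1,400 square feet; conducts auctions → Large Premises Certificate required.
[R11] revenue $1,175,000 < $1,500,000; conducts auctions; operates vehicles for hire → Trade License required.

Large Premises Certificate, Livery Permit, Standard Registration, Trade License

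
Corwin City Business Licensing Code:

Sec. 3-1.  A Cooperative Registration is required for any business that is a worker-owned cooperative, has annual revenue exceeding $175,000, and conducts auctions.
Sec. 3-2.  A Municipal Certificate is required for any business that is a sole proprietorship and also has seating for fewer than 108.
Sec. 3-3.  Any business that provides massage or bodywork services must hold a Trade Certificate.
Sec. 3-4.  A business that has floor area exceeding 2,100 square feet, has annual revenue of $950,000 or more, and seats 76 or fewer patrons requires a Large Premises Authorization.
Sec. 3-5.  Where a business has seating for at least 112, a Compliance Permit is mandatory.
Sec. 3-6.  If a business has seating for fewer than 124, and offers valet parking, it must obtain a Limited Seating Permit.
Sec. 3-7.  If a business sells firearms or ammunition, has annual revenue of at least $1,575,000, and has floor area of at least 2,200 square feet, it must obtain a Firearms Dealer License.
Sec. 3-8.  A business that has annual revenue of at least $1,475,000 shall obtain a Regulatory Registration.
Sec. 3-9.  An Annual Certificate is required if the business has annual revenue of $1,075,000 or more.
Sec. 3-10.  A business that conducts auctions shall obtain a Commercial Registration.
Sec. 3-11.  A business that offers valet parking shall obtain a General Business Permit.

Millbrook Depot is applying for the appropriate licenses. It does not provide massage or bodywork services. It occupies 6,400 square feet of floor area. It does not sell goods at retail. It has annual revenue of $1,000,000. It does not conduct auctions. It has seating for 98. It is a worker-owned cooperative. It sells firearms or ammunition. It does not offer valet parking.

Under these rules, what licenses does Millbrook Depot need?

Sec. 3-1. is a worker-owned cooperative; revenue $1,000,000 > $175,000; does not conduct auctions → Cooperative Registration not required.
Sec. 3-2. is a worker-owned cooperative (not: is a sole proprietorship); seating 98 < 108 → Municipal Certificate not required.
Sec. 3-3. does not provide massage or bodywork services → Trade Certificate not required.
Sec. 3-4. floor area 6,400 square feet > 2,100 square feet; revenue $1,000,000 ≥ $950,000; seating 98 > 76 → Large Premises Authorization not required.
Sec. 3-5. seating 98 < 112 → Compliance Permit not required.
Sec. 3-6. seating 98 < 124; does not offer valet parking → Limited Seating Permit not required.
Sec. 3-7. sells firearms or ammunition; revenue $1,000,000 < $1,575,000; floor area 6,400 square feet ≥ 2,200 square feet → Firearms Dealer License not required.
Sec. 3-8. revenue $1,000,000 < $1,475,000 → Regulatory Registration not required.
Sec. 3-9. revenue $1,000,000 < $1,075,000 → Annual Certificate not required.
Sec. 3-10. does not conduct auctions → Commercial Registration not required.
Sec. 3-11. does not offer valet parking → General Business Permit not required.

None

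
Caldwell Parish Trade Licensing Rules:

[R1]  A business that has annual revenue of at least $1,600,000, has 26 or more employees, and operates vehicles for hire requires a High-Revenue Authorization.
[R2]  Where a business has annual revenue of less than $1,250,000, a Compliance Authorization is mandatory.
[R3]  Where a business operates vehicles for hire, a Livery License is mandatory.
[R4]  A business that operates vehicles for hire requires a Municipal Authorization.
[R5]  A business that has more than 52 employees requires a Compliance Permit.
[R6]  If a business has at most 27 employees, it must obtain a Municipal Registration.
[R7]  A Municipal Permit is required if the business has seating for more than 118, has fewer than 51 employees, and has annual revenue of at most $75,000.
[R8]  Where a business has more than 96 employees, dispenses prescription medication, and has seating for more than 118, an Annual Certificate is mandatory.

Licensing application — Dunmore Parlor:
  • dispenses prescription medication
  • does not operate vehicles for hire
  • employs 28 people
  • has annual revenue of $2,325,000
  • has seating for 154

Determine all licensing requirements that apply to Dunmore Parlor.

None

[R1] revenue $2,325,000 ≥ $1,600,000; employees 28 ≥ 26; does not operate vehicles for hire → High-Revenue Authorization not required.
[R2] revenue $2,325,000 ≥ $1,250,000 → Compliance Authorization not required.
[R3] does not operate vehicles for hire → Livery License not required.
[R4] does not operate vehicles for hire → Municipal Authorization not required.
[R5] employees 28 ≤ 52 → Compliance Permit not required.
[R6] employees 28 > 27 → Municipal Registration not required.
[R7] seating 154 > 118; employees 28 < 51; revenue $2,325,000 > $75,000 → Municipal Permit not required.
[R8] employees 28 ≤ 96; dispenses prescription medication; seating 154 > 118 → Annual Certificate not required.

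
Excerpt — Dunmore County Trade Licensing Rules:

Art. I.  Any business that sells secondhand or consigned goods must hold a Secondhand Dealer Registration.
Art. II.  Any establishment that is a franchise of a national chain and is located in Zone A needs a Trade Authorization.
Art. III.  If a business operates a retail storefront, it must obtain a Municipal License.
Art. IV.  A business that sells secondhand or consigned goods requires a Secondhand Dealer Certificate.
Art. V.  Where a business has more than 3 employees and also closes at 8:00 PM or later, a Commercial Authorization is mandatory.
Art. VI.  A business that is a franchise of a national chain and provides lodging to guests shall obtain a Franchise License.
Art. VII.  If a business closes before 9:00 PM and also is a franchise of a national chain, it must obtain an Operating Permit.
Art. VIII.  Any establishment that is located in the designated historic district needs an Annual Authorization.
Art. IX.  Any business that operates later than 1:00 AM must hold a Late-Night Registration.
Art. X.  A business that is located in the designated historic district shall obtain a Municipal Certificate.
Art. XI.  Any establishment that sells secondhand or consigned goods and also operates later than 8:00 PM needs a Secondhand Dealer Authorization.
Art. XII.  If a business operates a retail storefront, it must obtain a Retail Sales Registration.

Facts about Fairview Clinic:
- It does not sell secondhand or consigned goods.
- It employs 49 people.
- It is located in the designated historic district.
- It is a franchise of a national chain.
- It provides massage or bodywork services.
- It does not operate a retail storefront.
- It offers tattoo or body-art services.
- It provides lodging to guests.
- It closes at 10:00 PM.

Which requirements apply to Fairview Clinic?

Annual Authorization, Commercial Authorization, Franchise License, Municipal Certificate

Art. I. does not sell secondhand or consigned goods → Secondhand Dealer Registration not required.
Art. II. is a franchise of a national chain; is located in the designated historic district (not: is located in Zone A) → Trade Authorization not required.
Art. III. does not operate a retail storefront → Municipal License not required.
Art. IV. does not sell secondhand or consigned goods → Secondhand Dealer Certificate not required.
Art. V. employees 49 > 3; closes 10:00 PM, after 8:00 PM → Commercial Authorization required.
Art. VI. is a franchise of a national chain; provides lodging to guests → Franchise License required.
Art. VII. closes 10:00 PM, after 9:00 PM; is a franchise of a national chain → Operating Permit not required.
Art. VIII. is located in the designated historic district → Annual Authorization required.
Art. IX. closes 10:00 PM, at/before 1:00 AM → Late-Night Registration not required.
Art. X. is located in the designated historic district → Municipal Certificate required.
Art. XI. does not sell secondhand or consigned goods; closes 10:00 PM, after 8:00 PM → Secondhand Dealer Authorization not required.
Art. XII. does not operate a retail storefront → Retail Sales Registration not required.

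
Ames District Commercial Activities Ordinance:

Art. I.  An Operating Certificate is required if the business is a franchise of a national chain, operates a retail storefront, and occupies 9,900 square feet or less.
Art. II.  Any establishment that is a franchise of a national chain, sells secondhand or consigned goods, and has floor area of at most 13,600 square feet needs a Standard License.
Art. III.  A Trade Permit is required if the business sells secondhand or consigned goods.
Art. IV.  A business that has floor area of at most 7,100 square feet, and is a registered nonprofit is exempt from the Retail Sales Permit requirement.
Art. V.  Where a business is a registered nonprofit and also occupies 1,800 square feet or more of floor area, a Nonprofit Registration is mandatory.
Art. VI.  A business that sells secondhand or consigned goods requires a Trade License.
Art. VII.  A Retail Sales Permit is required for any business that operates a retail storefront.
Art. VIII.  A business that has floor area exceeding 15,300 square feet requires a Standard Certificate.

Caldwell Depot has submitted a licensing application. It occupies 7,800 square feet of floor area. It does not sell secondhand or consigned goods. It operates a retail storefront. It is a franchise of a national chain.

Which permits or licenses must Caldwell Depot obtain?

Art. I. is a franchise of a national chain; operates a retail storefront; floor area 7,800 square feet ≤ 9,900 square feet → Operating Certificate required.
Art. II. is a franchise of a national chain; does not sell secondhand or consigned goods; floor area 7,800 square feet ≤ 13,600 square feet → Standard License not required.
Art. III. does not sell secondhand or consigned goods → Trade Permit not required.
Art. IV. floor area 7,800 square feet > 7,100 square feet; is a franchise of a national chain (not: is a registered nonprofit) → Retail Sales Permit exemption does not apply.
Art. V. is a franchise of a national chain (not: is a registered nonprofit); floor area 7,800 square feet ≥ 1,800 square feet → Nonprofit Registration not required.
Art. VI. does not sell secondhand or consigned goods → Trade License not required.
Art. VII. operates a retail storefront → Retail Sales Permit required.
Art. VIII. floor area 7,800 square feet ≤ 15,300 square feet → Standard Certificate not required.

Operating Certificate, Retail Sales Permit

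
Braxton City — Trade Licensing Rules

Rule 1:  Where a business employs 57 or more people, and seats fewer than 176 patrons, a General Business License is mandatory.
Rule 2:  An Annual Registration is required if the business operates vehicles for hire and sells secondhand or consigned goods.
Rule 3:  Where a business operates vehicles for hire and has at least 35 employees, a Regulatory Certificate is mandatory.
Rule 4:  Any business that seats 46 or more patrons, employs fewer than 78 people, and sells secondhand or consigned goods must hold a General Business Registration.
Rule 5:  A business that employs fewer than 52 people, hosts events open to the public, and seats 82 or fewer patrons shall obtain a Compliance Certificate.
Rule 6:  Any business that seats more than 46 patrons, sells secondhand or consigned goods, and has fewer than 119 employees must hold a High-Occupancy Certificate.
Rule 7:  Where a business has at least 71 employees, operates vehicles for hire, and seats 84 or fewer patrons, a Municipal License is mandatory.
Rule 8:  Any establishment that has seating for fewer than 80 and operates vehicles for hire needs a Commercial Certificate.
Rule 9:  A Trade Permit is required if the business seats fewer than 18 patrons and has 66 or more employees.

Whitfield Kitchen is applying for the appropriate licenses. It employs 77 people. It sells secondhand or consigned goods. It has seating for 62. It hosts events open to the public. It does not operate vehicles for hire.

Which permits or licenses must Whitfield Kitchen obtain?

General Business License, General Business Registration, High-Occupancy Certificate

Rule 1: employees 77 ≥ 57; seating 62 < 176 → General Business License required.
Rule 2: does not operate vehicles for hire; sells secondhand or consigned goods → Annual Registration not required.
Rule 3: does not operate vehicles for hire; employees 77 ≥ 35 → Regulatory Certificate not required.
Rule 4: seating 62 ≥ 46; employees 77 < 78; sells secondhand or consigned goods → General Business Registration required.
Rule 5: employees 77 ≥ 52; hosts events open to the public; seating 62 ≤ 82 → Compliance Certificate not required.
Rule 6: seating 62 > 46; sells secondhand or consigned goods; employees 77 < 119 → High-Occupancy Certificate required.
Rule 7: employees 77 ≥ 71; does not operate vehicles for hire; seating 62 ≤ 84 → Municipal License not required.
Rule 8: seating 62 < 80; does not operate vehicles for hire → Commercial Certificate not required.
Rule 9: seating 62 ≥ 18; employees 77 ≥ 66 → Trade Permit not required.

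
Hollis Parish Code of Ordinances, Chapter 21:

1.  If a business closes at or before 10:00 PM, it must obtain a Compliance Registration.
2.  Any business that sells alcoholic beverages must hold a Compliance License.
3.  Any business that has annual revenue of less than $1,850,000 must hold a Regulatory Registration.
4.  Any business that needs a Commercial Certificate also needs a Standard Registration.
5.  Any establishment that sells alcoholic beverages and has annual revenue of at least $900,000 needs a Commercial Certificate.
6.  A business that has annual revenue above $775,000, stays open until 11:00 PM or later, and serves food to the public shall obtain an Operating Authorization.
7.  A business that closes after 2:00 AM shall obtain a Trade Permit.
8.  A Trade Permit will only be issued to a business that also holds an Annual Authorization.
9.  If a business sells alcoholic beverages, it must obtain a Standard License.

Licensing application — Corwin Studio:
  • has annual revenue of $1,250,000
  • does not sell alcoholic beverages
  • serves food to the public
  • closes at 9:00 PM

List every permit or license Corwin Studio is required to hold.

Compliance Registration, Regulatory Registration

1. closes 9:00 PM, at/before 10:00 PM → Compliance Registration required.
2. does not sell alcoholic beverages → Compliance License not required.
3. revenue $1,250,000 < $1,850,000 → Regulatory Registration required.
4. Commercial Certificate is not required → no effect.
5. does not sell alcoholic beverages; revenue $1,250,000 ≥ $900,000 → Commercial Certificate not required.
6. revenue $1,250,000 > $775,000; closes 9:00 PM, at/before 11:00 PM; serves food to the public → Operating Authorization not required.
7. closes 9:00 PM, at/before 2:00 AM → Trade Permit not required.
8. Trade Permit is not required → no effect.
9. does not sell alcoholic beverages → Standard License not required.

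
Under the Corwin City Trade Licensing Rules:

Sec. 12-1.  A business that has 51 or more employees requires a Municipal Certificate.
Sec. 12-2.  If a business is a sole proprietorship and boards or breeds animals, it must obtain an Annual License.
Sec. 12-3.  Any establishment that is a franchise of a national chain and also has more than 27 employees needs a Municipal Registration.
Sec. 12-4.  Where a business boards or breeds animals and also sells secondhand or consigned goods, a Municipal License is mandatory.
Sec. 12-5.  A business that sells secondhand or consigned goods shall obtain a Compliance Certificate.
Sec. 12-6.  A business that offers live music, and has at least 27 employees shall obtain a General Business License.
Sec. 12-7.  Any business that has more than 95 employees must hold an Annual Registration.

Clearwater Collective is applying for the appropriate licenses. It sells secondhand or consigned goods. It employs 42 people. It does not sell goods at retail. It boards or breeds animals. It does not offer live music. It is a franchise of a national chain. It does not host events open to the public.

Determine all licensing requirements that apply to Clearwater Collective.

Compliance Certificate, Municipal License, Municipal Registration

Sec. 12-1. employees 42 < 51 → Municipal Certificate not required.
Sec. 12-2. is a franchise of a national chain (not: is a sole proprietorship); boards or breeds animals → Annual License not required.
Sec. 12-3. is a franchise of a national chain; employees 42 > 27 → Municipal Registration required.
Sec. 12-4. boards or breeds animals; sells secondhand or consigned goods → Municipal License required.
Sec. 12-5. sells secondhand or consigned goods → Compliance Certificate required.
Sec. 12-6. does not offer live music; employees 42 ≥ 27 → General Business License not required.
Sec. 12-7. employees 42 ≤ 95 → Annual Registration not required.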